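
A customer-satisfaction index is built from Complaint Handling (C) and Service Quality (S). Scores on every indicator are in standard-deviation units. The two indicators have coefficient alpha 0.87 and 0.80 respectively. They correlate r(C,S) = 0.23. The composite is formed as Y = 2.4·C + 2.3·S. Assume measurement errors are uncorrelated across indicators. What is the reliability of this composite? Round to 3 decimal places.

Var(Y) = 2.4² + 2.3² + 2·[5.52·0.23] = 11.05 + 2.5392 = 13.5892.
Because errors are independent across components, Cov(Tᵢ,Tⱼ) = Cov(Xᵢ,Xⱼ); the off-diagonal part of the true-score variance is the same as above.
True-score variance = [2.4²·0.87 + 2.3²·0.80] + 2.5392 = 9.2432 + 2.5392 = 11.7824.
Reliability = 11.7824 / 13.5892 = 0.867.

0.867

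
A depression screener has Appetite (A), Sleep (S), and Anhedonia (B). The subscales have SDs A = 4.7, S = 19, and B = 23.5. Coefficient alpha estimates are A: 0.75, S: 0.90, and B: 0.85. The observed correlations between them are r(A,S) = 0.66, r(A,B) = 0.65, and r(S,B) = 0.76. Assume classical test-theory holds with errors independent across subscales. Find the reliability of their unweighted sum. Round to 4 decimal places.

0.9336

Var(A+S+B) = 4.7² + 19² + 23.5² + 2·[4.7·19·0.66 + 4.7·23.5·0.65 + 19·23.5·0.76] = 935.34 + 940.141 = 1875.48.
With uncorrelated errors the cross-covariances are all true-score covariance, so they carry over unchanged; only the diagonal terms shrink to ρᵢσᵢ².
True-score variance = [4.7²·0.75 + 19²·0.90 + 23.5²·0.85] + 940.141 = 810.88 + 940.141 = 1751.02.
Reliability = 1751.02 / 1875.48 = 0.9336.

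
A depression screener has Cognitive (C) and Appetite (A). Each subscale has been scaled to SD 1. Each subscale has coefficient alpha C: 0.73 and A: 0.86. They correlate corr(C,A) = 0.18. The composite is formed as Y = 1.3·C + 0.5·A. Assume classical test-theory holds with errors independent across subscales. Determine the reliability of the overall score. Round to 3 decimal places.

0.774

Var(Y) = 1.3² + 0.5² + 2·[0.65·0.18] = 1.94 + 0.234 = 2.174.
With uncorrelated errors the cross-covariances are all true-score covariance, so they carry over unchanged; only the diagonal terms shrink to ρᵢσᵢ².
True-score variance = [1.3²·0.73 + 0.5²·0.86] + 0.234 = 1.4487 + 0.234 = 1.6827.
Reliability = 1.6827 / 2.174 = 0.774.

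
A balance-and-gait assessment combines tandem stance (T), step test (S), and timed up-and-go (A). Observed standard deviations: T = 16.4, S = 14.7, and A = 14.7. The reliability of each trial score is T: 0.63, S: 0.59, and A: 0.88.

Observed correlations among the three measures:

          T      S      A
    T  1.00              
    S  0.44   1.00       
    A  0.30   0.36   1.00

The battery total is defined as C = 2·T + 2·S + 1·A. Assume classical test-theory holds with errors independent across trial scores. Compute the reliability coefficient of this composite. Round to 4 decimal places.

0.7841

Var(C) = 2²·16.4² + 2²·14.7² + 14.7² + 2·[4·16.4·14.7·0.44 + 2·16.4·14.7·0.30 + 2·14.7·14.7·0.36] = 2156.29 + 1449.07 = 3605.36.
Because errors are independent across components, Cov(Tᵢ,Tⱼ) = Cov(Xᵢ,Xⱼ); the off-diagonal part of the true-score variance is the same as above.
True-score variance = [2²·16.4²·0.63 + 2²·14.7²·0.59 + 14.7²·0.88] + 1449.07 = 1377.91 + 1449.07 = 2826.98.
Reliability = 2826.98 / 3605.36 = 0.7841.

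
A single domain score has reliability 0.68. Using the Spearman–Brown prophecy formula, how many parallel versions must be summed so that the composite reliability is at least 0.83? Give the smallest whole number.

k ≥ ρ*(1−ρ₁)/(ρ₁(1−ρ*)) = 0.83·0.32 / (0.68·0.17) = 2.298.
Smallest integer k = 3.

3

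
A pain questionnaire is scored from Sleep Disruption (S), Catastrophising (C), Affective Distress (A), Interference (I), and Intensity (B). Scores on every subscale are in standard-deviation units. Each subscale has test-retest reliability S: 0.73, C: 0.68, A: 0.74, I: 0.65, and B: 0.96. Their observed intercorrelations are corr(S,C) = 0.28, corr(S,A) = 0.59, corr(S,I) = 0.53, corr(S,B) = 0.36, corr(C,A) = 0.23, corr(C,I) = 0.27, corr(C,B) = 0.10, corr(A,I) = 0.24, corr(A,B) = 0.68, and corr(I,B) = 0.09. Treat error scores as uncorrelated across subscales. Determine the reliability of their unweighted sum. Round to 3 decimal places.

Var(S+C+A+I+B) = 5 + 2·[0.28 + 0.59 + 0.53 + 0.36 + 0.23 + 0.27 + 0.10 + 0.24 + 0.68 + 0.09] = 5 + 6.74 = 11.74.
With uncorrelated errors the cross-covariances are all true-score covariance, so they carry over unchanged; only the diagonal terms shrink to ρᵢσᵢ².
True-score variance = [0.73 + 0.68 + 0.74 + 0.65 + 0.96] + 6.74 = 3.76 + 6.74 = 10.5.
Reliability = 10.5 / 11.74 = 0.894.

0.894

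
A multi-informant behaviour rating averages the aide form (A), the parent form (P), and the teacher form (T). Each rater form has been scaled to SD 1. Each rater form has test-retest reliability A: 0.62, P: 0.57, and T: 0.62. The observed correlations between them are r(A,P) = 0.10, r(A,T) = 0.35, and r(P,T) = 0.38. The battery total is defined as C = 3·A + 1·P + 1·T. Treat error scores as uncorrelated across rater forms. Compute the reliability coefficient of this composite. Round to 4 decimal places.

Var(C) = 3² + 1 + 1 + 2·[3·0.10 + 3·0.35 + 0.38] = 11 + 3.46 = 14.46.
Because errors are independent across components, Cov(Tᵢ,Tⱼ) = Cov(Xᵢ,Xⱼ); the off-diagonal part of the true-score variance is the same as above.
True-score variance = [3²·0.62 + 0.57 + 0.62] + 3.46 = 6.77 + 3.46 = 10.23.
Reliability = 10.23 / 14.46 = 0.7075.

0.7075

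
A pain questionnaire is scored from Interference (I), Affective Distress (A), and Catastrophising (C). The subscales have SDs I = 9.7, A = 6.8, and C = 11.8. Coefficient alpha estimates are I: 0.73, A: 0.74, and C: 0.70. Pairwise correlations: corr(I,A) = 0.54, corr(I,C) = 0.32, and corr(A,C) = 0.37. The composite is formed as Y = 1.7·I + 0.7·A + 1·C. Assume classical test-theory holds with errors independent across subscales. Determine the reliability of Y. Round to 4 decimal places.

Var(Y) = 1.7²·9.7² + 0.7²·6.8² + 11.8² + 2·[1.19·9.7·6.8·0.54 + 1.7·9.7·11.8·0.32 + 0.7·6.8·11.8·0.37] = 433.818 + 250.869 = 684.686.
With uncorrelated errors the cross-covariances are all true-score covariance, so they carry over unchanged; only the diagonal terms shrink to ρᵢσᵢ².
True-score variance = [1.7²·9.7²·0.73 + 0.7²·6.8²·0.74 + 11.8²·0.70] + 250.869 = 312.736 + 250.869 = 563.605.
Reliability = 563.605 / 684.686 = 0.8232.

0.8232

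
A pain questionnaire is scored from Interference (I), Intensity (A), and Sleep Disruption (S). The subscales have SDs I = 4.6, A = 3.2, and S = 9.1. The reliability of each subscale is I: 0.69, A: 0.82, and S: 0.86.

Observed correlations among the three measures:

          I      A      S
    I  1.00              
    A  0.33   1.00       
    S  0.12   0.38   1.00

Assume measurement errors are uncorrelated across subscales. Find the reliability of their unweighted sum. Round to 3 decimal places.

Var(I+A+S) = 4.6² + 3.2² + 9.1² + 2·[4.6·3.2·0.33 + 4.6·9.1·0.12 + 3.2·9.1·0.38] = 114.21 + 41.8928 = 156.103.
Because errors are independent across components, Cov(Tᵢ,Tⱼ) = Cov(Xᵢ,Xⱼ); the off-diagonal part of the true-score variance is the same as above.
True-score variance = [4.6²·0.69 + 3.2²·0.82 + 9.1²·0.86] + 41.8928 = 94.2138 + 41.8928 = 136.107.
Reliability = 136.107 / 156.103 = 0.872.

0.872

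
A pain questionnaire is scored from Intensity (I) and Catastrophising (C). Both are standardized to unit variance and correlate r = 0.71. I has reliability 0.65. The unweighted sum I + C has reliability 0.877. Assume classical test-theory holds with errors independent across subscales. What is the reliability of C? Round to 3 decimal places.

0.929

Var(I+C) = 2 + 2·0.71 = 3.420.
True-score variance = ρ_I + ρ_C + 2·0.71, so 0.877 = (0.65 + ρ_C + 1.42) / 3.420.
ρ_C = 0.877·3.420 − 0.65 − 1.42 = 0.929.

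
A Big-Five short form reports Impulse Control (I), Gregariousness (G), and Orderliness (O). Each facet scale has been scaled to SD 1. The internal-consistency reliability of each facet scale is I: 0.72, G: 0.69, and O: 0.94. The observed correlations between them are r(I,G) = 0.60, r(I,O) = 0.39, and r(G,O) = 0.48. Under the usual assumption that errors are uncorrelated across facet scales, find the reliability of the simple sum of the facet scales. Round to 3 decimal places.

0.891

Var(I+G+O) = 3 + 2·[0.60 + 0.39 + 0.48] = 3 + 2.94 = 5.94.
Because errors are independent across components, Cov(Tᵢ,Tⱼ) = Cov(Xᵢ,Xⱼ); the off-diagonal part of the true-score variance is the same as above.
True-score variance = [0.72 + 0.69 + 0.94] + 2.94 = 2.35 + 2.94 = 5.29.
Reliability = 5.29 / 5.94 = 0.891.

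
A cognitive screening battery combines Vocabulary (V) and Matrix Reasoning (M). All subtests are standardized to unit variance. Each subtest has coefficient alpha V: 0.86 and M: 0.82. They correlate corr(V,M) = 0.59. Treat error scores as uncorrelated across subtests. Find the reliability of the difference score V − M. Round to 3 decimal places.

0.610

Var(V−M) = 1 + 1 − 2·0.59 = 2 − 1.18 = 0.82.
With uncorrelated errors the cross-covariances are all true-score covariance, so they carry over unchanged; only the diagonal terms shrink to ρᵢσᵢ².
True-score variance = [0.86 + 0.82] − 1.18 = 1.68 − 1.18 = 0.5.
Reliability = 0.5 / 0.82 = 0.610.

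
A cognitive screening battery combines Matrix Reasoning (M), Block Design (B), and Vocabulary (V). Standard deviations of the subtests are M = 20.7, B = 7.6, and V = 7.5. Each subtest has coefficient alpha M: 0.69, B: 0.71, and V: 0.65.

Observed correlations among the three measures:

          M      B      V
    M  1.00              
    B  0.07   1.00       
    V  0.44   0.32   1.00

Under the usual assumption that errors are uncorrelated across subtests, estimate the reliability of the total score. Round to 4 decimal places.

0.7705

Var(M+B+V) = 20.7² + 7.6² + 7.5² + 2·[20.7·7.6·0.07 + 20.7·7.5·0.44 + 7.6·7.5·0.32] = 542.5 + 195.125 = 737.625.
With uncorrelated errors the cross-covariances are all true-score covariance, so they carry over unchanged; only the diagonal terms shrink to ρᵢσᵢ².
True-score variance = [20.7²·0.69 + 7.6²·0.71 + 7.5²·0.65] + 195.125 = 373.23 + 195.125 = 568.355.
Reliability = 568.355 / 737.625 = 0.7705.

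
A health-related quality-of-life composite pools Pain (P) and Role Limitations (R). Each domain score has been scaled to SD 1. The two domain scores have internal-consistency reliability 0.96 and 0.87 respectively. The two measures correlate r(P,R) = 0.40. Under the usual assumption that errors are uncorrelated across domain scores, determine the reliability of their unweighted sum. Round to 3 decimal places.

Var(P+R) = 2 + 2·[0.40] = 2 + 0.8 = 2.8.
Because errors are independent across components, Cov(Tᵢ,Tⱼ) = Cov(Xᵢ,Xⱼ); the off-diagonal part of the true-score variance is the same as above.
True-score variance = [0.96 + 0.87] + 0.8 = 1.83 + 0.8 = 2.63.
Reliability = 2.63 / 2.8 = 0.939.

0.939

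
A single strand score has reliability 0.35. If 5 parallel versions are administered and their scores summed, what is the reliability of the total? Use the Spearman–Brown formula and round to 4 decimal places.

ρ_k = kρ / (1 + (k−1)ρ) = 5·0.35 / (1 + 4·0.35) = 1.750 / 2.400 = 0.7292.

0.7292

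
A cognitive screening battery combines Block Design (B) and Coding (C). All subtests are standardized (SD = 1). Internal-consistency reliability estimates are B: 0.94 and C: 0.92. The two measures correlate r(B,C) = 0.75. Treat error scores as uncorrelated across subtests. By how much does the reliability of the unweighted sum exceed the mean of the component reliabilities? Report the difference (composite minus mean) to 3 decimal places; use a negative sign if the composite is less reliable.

0.030

Var(sum) = 2 + 1.5 = 3.5; true-score variance = 1.86 + 1.5 = 3.36; composite reliability = 0.9600.
Mean component reliability = 0.9300.
Difference = 0.9600 − 0.9300 = 0.030.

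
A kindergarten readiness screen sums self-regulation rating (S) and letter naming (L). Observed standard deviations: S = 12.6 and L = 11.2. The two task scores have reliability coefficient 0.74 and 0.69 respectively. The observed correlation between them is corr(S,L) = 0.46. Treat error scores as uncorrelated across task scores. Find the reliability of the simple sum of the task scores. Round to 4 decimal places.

Var(S+L) = 12.6² + 11.2² + 2·[12.6·11.2·0.46] = 284.2 + 129.83 = 414.03.
Because errors are independent across components, Cov(Tᵢ,Tⱼ) = Cov(Xᵢ,Xⱼ); the off-diagonal part of the true-score variance is the same as above.
True-score variance = [12.6²·0.74 + 11.2²·0.69] + 129.83 = 204.036 + 129.83 = 333.866.
Reliability = 333.866 / 414.03 = 0.8064.

0.8064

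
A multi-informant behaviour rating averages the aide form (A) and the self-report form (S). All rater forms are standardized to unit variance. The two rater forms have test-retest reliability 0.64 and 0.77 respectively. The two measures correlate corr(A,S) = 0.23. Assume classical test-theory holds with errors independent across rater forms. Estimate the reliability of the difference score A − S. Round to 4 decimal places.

Var(A−S) = 1 + 1 − 2·0.23 = 2 − 0.46 = 1.54.
Under uncorrelated errors the observed covariances equal the true-score covariances, so only the own-variance terms attenuate.
True-score variance = [0.64 + 0.77] − 0.46 = 1.41 − 0.46 = 0.95.
Reliability = 0.95 / 1.54 = 0.6169.

0.6169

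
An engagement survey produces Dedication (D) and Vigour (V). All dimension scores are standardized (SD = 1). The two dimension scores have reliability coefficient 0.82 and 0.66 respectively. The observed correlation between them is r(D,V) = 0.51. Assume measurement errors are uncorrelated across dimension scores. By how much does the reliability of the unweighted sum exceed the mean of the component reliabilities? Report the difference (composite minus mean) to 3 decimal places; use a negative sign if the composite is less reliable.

0.088

Var(sum) = 2 + 1.02 = 3.02; true-score variance = 1.48 + 1.02 = 2.5; composite reliability = 0.8278.
Mean component reliability = 0.7400.
Difference = 0.8278 − 0.7400 = 0.088.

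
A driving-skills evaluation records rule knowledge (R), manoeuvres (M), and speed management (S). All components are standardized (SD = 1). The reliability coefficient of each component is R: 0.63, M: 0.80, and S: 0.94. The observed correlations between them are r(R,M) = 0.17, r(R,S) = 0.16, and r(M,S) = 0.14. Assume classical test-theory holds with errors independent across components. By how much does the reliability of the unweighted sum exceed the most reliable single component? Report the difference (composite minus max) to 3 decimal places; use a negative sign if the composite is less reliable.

-0.100

Var(sum) = 3 + 0.94 = 3.94; true-score variance = 2.37 + 0.94 = 3.31; composite reliability = 0.8401.
Max component reliability = 0.9400.
Difference = 0.8401 − 0.9400 = -0.100.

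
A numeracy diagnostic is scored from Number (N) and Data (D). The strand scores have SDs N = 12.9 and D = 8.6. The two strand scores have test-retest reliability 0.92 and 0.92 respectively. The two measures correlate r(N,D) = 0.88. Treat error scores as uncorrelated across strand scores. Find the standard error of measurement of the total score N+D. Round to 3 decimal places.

4.385

Var(total) = 240.37 + 195.254 = 435.624.
True-score variance = 221.14 + 195.254 = 416.395, so reliability = 0.9559.
Error variance = 435.624 − 416.395 = 19.2296; SEM = √19.2296 = 4.385.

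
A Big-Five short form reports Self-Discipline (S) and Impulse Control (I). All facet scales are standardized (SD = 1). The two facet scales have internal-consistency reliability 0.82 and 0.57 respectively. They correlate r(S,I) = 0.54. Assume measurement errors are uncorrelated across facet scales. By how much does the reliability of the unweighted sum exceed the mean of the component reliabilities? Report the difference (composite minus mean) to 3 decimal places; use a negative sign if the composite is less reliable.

0.107

Var(sum) = 2 + 1.08 = 3.08; true-score variance = 1.39 + 1.08 = 2.47; composite reliability = 0.8019.
Mean component reliability = 0.6950.
Difference = 0.8019 − 0.6950 = 0.107.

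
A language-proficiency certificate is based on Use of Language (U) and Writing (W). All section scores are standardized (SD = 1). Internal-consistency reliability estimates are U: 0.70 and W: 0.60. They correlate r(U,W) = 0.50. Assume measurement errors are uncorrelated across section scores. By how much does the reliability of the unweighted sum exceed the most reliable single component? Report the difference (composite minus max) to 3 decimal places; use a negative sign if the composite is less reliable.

Var(sum) = 2 + 1 = 3; true-score variance = 1.3 + 1 = 2.3; composite reliability = 0.7667.
Max component reliability = 0.7000.
Difference = 0.7667 − 0.7000 = 0.067.

0.067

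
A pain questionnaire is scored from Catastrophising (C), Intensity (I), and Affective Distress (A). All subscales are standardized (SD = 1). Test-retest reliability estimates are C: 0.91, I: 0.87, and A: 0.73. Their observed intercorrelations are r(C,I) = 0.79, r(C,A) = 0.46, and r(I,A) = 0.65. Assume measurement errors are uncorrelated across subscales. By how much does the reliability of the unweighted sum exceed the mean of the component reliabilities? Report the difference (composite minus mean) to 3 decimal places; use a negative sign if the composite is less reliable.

Var(sum) = 3 + 3.8 = 6.8; true-score variance = 2.51 + 3.8 = 6.31; composite reliability = 0.9279.
Mean component reliability = 0.8367.
Difference = 0.9279 − 0.8367 = 0.091.

0.091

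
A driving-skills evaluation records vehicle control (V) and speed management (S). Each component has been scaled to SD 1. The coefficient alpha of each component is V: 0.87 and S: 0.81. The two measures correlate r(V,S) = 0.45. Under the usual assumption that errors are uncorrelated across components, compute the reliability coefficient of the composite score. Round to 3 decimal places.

0.890

Var(V+S) = 2 + 2·[0.45] = 2 + 0.9 = 2.9.
Under uncorrelated errors the observed covariances equal the true-score covariances, so only the own-variance terms attenuate.
True-score variance = [0.87 + 0.81] + 0.9 = 1.68 + 0.9 = 2.58.
Reliability = 2.58 / 2.9 = 0.890.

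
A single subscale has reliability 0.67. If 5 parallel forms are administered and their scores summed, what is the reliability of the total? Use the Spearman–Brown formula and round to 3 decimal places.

0.910

ρ_k = kρ / (1 + (k−1)ρ) = 5·0.67 / (1 + 4·0.67) = 3.350 / 3.680 = 0.910.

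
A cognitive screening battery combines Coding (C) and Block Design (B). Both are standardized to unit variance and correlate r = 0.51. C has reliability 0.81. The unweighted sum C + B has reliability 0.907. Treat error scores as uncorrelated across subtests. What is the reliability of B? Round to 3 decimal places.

0.909

Var(C+B) = 2 + 2·0.51 = 3.020.
True-score variance = ρ_C + ρ_B + 2·0.51, so 0.907 = (0.81 + ρ_B + 1.02) / 3.020.
ρ_B = 0.907·3.020 − 0.81 − 1.02 = 0.909.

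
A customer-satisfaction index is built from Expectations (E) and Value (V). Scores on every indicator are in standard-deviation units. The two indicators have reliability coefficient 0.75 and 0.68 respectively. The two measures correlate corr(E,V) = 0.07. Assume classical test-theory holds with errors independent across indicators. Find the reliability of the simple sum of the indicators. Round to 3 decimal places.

0.734

Var(E+V) = 2 + 2·[0.07] = 2 + 0.14 = 2.14.
With uncorrelated errors the cross-covariances are all true-score covariance, so they carry over unchanged; only the diagonal terms shrink to ρᵢσᵢ².
True-score variance = [0.75 + 0.68] + 0.14 = 1.43 + 0.14 = 1.57.
Reliability = 1.57 / 2.14 = 0.734.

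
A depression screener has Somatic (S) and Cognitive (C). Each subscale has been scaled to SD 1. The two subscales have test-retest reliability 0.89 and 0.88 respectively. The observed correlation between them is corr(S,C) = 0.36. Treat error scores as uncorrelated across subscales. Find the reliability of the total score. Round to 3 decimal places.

Var(S+C) = 2 + 2·[0.36] = 2 + 0.72 = 2.72.
Under uncorrelated errors the observed covariances equal the true-score covariances, so only the own-variance terms attenuate.
True-score variance = [0.89 + 0.88] + 0.72 = 1.77 + 0.72 = 2.49.
Reliability = 2.49 / 2.72 = 0.915.

0.915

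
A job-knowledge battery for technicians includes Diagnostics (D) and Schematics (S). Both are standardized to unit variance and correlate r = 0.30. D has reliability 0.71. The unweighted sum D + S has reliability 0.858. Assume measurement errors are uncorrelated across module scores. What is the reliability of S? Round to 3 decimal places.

Var(D+S) = 2 + 2·0.30 = 2.600.
True-score variance = ρ_D + ρ_S + 2·0.30, so 0.858 = (0.71 + ρ_S + 0.60) / 2.600.
ρ_S = 0.858·2.600 − 0.71 − 0.60 = 0.921.

0.921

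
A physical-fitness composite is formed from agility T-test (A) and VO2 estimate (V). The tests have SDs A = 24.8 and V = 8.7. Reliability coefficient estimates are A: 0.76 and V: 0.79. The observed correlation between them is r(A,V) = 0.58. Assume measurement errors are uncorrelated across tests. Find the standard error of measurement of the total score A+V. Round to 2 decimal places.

Var(total) = 690.73 + 250.282 = 941.012.
True-score variance = 527.226 + 250.282 = 777.507, so reliability = 0.8262.
Error variance = 941.012 − 777.507 = 163.505; SEM = √163.505 = 12.79.

12.79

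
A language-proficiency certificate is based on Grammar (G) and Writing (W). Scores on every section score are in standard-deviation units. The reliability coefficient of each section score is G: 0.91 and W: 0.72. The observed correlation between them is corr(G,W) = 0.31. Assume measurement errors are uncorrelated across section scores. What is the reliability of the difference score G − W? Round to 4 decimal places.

Var(G−W) = 1 + 1 − 2·0.31 = 2 − 0.62 = 1.38.
Because errors are independent across components, Cov(Tᵢ,Tⱼ) = Cov(Xᵢ,Xⱼ); the off-diagonal part of the true-score variance is the same as above.
True-score variance = [0.91 + 0.72] − 0.62 = 1.63 − 0.62 = 1.01.
Reliability = 1.01 / 1.38 = 0.7319.

0.7319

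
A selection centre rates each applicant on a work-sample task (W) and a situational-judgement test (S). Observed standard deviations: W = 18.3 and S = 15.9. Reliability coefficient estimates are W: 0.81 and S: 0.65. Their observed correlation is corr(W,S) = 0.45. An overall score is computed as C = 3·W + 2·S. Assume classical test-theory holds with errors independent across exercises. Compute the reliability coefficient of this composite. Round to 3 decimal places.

0.834

Var(C) = 3²·18.3² + 2²·15.9² + 2·[6·18.3·15.9·0.45] = 4025.25 + 1571.24 = 5596.49.
Because errors are independent across components, Cov(Tᵢ,Tⱼ) = Cov(Xᵢ,Xⱼ); the off-diagonal part of the true-score variance is the same as above.
True-score variance = [3²·18.3²·0.81 + 2²·15.9²·0.65] + 1571.24 = 3098.65 + 1571.24 = 4669.89.
Reliability = 4669.89 / 5596.49 = 0.834.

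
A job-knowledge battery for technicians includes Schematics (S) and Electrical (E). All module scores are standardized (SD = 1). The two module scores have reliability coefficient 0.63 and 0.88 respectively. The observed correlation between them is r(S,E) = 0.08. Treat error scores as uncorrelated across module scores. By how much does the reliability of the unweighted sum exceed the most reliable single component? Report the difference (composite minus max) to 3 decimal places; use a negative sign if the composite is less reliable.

Var(sum) = 2 + 0.16 = 2.16; true-score variance = 1.51 + 0.16 = 1.67; composite reliability = 0.7731.
Max component reliability = 0.8800.
Difference = 0.7731 − 0.8800 = -0.107.

-0.107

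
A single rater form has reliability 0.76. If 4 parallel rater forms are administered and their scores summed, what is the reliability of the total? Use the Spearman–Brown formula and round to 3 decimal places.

0.927

ρ_k = kρ / (1 + (k−1)ρ) = 4·0.76 / (1 + 3·0.76) = 3.040 / 3.280 = 0.927.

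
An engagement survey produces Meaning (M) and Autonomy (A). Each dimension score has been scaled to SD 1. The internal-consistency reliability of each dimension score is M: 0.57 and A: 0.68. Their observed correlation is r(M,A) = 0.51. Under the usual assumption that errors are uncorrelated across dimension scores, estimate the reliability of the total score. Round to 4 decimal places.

0.7517

Var(M+A) = 2 + 2·[0.51] = 2 + 1.02 = 3.02.
With uncorrelated errors the cross-covariances are all true-score covariance, so they carry over unchanged; only the diagonal terms shrink to ρᵢσᵢ².
True-score variance = [0.57 + 0.68] + 1.02 = 1.25 + 1.02 = 2.27.
Reliability = 2.27 / 3.02 = 0.7517.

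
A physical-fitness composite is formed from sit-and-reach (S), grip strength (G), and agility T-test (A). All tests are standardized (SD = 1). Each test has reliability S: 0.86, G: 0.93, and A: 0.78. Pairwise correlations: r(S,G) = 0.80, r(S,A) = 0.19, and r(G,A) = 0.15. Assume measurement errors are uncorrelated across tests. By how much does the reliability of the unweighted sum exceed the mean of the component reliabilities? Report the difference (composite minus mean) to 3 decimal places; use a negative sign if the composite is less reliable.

0.062

Var(sum) = 3 + 2.28 = 5.28; true-score variance = 2.57 + 2.28 = 4.85; composite reliability = 0.9186.
Mean component reliability = 0.8567.
Difference = 0.9186 − 0.8567 = 0.062.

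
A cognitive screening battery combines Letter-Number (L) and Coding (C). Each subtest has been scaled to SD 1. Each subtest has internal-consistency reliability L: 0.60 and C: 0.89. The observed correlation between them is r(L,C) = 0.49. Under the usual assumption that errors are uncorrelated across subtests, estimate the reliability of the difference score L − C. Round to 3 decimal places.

Var(L−C) = 1 + 1 − 2·0.49 = 2 − 0.98 = 1.02.
Because errors are independent across components, Cov(Tᵢ,Tⱼ) = Cov(Xᵢ,Xⱼ); the off-diagonal part of the true-score variance is the same as above.
True-score variance = [0.60 + 0.89] − 0.98 = 1.49 − 0.98 = 0.51.
Reliability = 0.51 / 1.02 = 0.500.

0.500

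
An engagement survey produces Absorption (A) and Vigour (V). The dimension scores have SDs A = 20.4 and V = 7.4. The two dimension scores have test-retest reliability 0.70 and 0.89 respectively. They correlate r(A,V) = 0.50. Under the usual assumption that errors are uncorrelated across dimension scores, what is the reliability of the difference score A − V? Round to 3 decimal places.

0.591

Var(A−V) = 20.4² + 7.4² − 2·20.4·7.4·0.50 = 470.92 − 150.96 = 319.96.
With uncorrelated errors the cross-covariances are all true-score covariance, so they carry over unchanged; only the diagonal terms shrink to ρᵢσᵢ².
True-score variance = [20.4²·0.70 + 7.4²·0.89] − 150.96 = 340.048 − 150.96 = 189.088.
Reliability = 189.088 / 319.96 = 0.591.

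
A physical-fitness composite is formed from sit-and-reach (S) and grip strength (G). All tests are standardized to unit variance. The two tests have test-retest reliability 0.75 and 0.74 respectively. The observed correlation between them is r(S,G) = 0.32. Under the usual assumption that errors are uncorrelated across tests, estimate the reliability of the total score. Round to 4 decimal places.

0.8068

Var(S+G) = 2 + 2·[0.32] = 2 + 0.64 = 2.64.
With uncorrelated errors the cross-covariances are all true-score covariance, so they carry over unchanged; only the diagonal terms shrink to ρᵢσᵢ².
True-score variance = [0.75 + 0.74] + 0.64 = 1.49 + 0.64 = 2.13.
Reliability = 2.13 / 2.64 = 0.8068.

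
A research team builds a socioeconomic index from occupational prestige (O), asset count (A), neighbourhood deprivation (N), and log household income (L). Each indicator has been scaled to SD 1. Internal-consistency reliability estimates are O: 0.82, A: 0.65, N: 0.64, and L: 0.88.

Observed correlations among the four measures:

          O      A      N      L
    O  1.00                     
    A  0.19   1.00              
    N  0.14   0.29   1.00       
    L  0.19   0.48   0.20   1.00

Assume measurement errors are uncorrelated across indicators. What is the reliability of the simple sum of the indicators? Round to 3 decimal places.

Var(O+A+N+L) = 4 + 2·[0.19 + 0.14 + 0.19 + 0.29 + 0.48 + 0.20] = 4 + 2.98 = 6.98.
Under uncorrelated errors the observed covariances equal the true-score covariances, so only the own-variance terms attenuate.
True-score variance = [0.82 + 0.65 + 0.64 + 0.88] + 2.98 = 2.99 + 2.98 = 5.97.
Reliability = 5.97 / 6.98 = 0.855.

0.855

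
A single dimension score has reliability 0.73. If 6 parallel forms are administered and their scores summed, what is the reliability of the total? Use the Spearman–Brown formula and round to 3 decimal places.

ρ_k = kρ / (1 + (k−1)ρ) = 6·0.73 / (1 + 5·0.73) = 4.380 / 4.650 = 0.942.

0.942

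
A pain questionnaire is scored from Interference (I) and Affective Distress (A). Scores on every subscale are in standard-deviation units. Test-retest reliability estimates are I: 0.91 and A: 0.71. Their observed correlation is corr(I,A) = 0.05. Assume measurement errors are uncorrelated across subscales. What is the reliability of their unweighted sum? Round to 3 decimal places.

Var(I+A) = 2 + 2·[0.05] = 2 + 0.1 = 2.1.
Because errors are independent across components, Cov(Tᵢ,Tⱼ) = Cov(Xᵢ,Xⱼ); the off-diagonal part of the true-score variance is the same as above.
True-score variance = [0.91 + 0.71] + 0.1 = 1.62 + 0.1 = 1.72.
Reliability = 1.72 / 2.1 = 0.819.

0.819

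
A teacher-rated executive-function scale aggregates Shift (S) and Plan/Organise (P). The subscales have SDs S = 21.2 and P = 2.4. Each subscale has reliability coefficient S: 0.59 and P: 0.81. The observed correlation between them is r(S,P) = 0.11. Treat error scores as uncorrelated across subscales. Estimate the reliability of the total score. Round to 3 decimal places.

Var(S+P) = 21.2² + 2.4² + 2·[21.2·2.4·0.11] = 455.2 + 11.1936 = 466.394.
With uncorrelated errors the cross-covariances are all true-score covariance, so they carry over unchanged; only the diagonal terms shrink to ρᵢσᵢ².
True-score variance = [21.2²·0.59 + 2.4²·0.81] + 11.1936 = 269.835 + 11.1936 = 281.029.
Reliability = 281.029 / 466.394 = 0.603.

0.603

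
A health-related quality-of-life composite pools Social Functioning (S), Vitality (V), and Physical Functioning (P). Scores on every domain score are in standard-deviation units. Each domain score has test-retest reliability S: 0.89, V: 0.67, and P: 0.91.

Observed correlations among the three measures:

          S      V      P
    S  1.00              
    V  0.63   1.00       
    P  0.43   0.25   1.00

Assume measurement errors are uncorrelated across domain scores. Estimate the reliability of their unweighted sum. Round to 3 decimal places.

0.906

Var(S+V+P) = 3 + 2·[0.63 + 0.43 + 0.25] = 3 + 2.62 = 5.62.
Under uncorrelated errors the observed covariances equal the true-score covariances, so only the own-variance terms attenuate.
True-score variance = [0.89 + 0.67 + 0.91] + 2.62 = 2.47 + 2.62 = 5.09.
Reliability = 5.09 / 5.62 = 0.906.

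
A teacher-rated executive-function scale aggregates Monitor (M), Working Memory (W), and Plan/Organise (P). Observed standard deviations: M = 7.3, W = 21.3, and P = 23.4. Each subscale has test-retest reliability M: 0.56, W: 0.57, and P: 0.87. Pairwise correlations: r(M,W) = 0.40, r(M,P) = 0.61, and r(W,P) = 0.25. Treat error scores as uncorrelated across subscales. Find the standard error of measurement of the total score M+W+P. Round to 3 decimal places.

Var(total) = 1054.54 + 582.002 = 1636.54.
True-score variance = 764.823 + 582.002 = 1346.83, so reliability = 0.8230.
Error variance = 1636.54 − 1346.83 = 289.717; SEM = √289.717 = 17.021.

17.021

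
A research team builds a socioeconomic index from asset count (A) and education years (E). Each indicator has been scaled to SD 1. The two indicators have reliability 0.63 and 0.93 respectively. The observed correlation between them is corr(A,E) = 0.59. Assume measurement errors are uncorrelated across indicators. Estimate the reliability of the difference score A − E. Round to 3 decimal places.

Var(A−E) = 1 + 1 − 2·0.59 = 2 − 1.18 = 0.82.
Under uncorrelated errors the observed covariances equal the true-score covariances, so only the own-variance terms attenuate.
True-score variance = [0.63 + 0.93] − 1.18 = 1.56 − 1.18 = 0.38.
Reliability = 0.38 / 0.82 = 0.463.

0.463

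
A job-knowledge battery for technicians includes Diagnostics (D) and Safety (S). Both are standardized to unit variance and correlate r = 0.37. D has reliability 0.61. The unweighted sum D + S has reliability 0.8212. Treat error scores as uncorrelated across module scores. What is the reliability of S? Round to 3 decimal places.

Var(D+S) = 2 + 2·0.37 = 2.740.
True-score variance = ρ_D + ρ_S + 2·0.37, so 0.8212 = (0.61 + ρ_S + 0.74) / 2.740.
ρ_S = 0.8212·2.740 − 0.61 − 0.74 = 0.900.

0.900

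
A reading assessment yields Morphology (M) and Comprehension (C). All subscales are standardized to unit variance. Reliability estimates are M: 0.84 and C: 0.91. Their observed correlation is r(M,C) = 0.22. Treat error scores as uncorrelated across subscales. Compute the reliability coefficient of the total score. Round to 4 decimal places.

0.8975

Var(M+C) = 2 + 2·[0.22] = 2 + 0.44 = 2.44.
With uncorrelated errors the cross-covariances are all true-score covariance, so they carry over unchanged; only the diagonal terms shrink to ρᵢσᵢ².
True-score variance = [0.84 + 0.91] + 0.44 = 1.75 + 0.44 = 2.19.
Reliability = 2.19 / 2.44 = 0.8975.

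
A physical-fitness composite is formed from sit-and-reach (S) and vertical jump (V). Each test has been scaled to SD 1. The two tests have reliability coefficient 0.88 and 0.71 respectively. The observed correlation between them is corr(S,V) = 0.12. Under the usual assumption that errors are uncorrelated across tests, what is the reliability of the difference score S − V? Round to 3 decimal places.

Var(S−V) = 1 + 1 − 2·0.12 = 2 − 0.24 = 1.76.
Because errors are independent across components, Cov(Tᵢ,Tⱼ) = Cov(Xᵢ,Xⱼ); the off-diagonal part of the true-score variance is the same as above.
True-score variance = [0.88 + 0.71] − 0.24 = 1.59 − 0.24 = 1.35.
Reliability = 1.35 / 1.76 = 0.767.

0.767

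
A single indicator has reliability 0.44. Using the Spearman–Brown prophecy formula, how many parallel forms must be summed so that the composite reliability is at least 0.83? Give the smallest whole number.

7

k ≥ ρ*(1−ρ₁)/(ρ₁(1−ρ*)) = 0.83·0.56 / (0.44·0.17) = 6.214.
Smallest integer k = 7.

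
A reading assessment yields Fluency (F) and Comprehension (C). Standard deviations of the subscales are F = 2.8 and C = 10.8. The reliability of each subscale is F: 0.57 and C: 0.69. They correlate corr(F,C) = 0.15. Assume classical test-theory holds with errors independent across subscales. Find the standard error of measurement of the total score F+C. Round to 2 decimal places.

Var(total) = 124.48 + 9.072 = 133.552.
True-score variance = 84.9504 + 9.072 = 94.0224, so reliability = 0.7040.
Error variance = 133.552 − 94.0224 = 39.5296; SEM = √39.5296 = 6.29.

6.29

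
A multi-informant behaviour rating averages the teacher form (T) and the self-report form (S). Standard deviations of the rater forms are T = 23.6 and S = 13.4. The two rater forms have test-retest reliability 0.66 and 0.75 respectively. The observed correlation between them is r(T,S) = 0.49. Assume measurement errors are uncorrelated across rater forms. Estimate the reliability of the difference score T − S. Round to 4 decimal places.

0.4509

Var(T−S) = 23.6² + 13.4² − 2·23.6·13.4·0.49 = 736.52 − 309.915 = 426.605.
Because errors are independent across components, Cov(Tᵢ,Tⱼ) = Cov(Xᵢ,Xⱼ); the off-diagonal part of the true-score variance is the same as above.
True-score variance = [23.6²·0.66 + 13.4²·0.75] − 309.915 = 502.264 − 309.915 = 192.348.
Reliability = 192.348 / 426.605 = 0.4509.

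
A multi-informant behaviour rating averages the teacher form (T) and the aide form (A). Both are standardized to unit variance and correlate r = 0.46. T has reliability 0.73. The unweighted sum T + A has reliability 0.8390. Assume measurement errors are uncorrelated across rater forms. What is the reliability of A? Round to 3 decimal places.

0.800

Var(T+A) = 2 + 2·0.46 = 2.920.
True-score variance = ρ_T + ρ_A + 2·0.46, so 0.8390 = (0.73 + ρ_A + 0.92) / 2.920.
ρ_A = 0.8390·2.920 − 0.73 − 0.92 = 0.800.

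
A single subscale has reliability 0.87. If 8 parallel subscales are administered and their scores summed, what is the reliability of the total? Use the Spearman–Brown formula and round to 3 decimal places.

0.982

ρ_k = kρ / (1 + (k−1)ρ) = 8·0.87 / (1 + 7·0.87) = 6.960 / 7.090 = 0.982.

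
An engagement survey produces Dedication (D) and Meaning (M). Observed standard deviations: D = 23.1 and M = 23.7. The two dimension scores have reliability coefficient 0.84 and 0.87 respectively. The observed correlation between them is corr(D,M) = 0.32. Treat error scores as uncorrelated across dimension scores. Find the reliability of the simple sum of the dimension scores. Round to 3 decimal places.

0.890

Var(D+M) = 23.1² + 23.7² + 2·[23.1·23.7·0.32] = 1095.3 + 350.381 = 1445.68.
Because errors are independent across components, Cov(Tᵢ,Tⱼ) = Cov(Xᵢ,Xⱼ); the off-diagonal part of the true-score variance is the same as above.
True-score variance = [23.1²·0.84 + 23.7²·0.87] + 350.381 = 936.903 + 350.381 = 1287.28.
Reliability = 1287.28 / 1445.68 = 0.890.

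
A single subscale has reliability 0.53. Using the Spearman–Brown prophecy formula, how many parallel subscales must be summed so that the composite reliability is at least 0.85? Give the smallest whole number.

k ≥ ρ*(1−ρ₁)/(ρ₁(1−ρ*)) = 0.85·0.47 / (0.53·0.15) = 5.025.
Smallest integer k = 6.

6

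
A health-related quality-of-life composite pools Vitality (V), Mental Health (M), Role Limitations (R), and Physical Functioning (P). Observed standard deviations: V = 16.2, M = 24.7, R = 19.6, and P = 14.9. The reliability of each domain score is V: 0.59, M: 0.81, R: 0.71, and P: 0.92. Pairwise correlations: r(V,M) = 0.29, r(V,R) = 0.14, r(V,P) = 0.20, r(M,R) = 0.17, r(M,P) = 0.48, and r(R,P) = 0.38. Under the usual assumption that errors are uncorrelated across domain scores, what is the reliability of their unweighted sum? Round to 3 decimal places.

Var(V+M+R+P) = 16.2² + 24.7² + 19.6² + 14.9² + 2·[16.2·24.7·0.29 + 16.2·19.6·0.14 + 16.2·14.9·0.20 + 24.7·19.6·0.17 + 24.7·14.9·0.48 + 19.6·14.9·0.38] = 1478.7 + 1157.4 = 2636.1.
Because errors are independent across components, Cov(Tᵢ,Tⱼ) = Cov(Xᵢ,Xⱼ); the off-diagonal part of the true-score variance is the same as above.
True-score variance = [16.2²·0.59 + 24.7²·0.81 + 19.6²·0.71 + 14.9²·0.92] + 1157.4 = 1126.02 + 1157.4 = 2283.41.
Reliability = 2283.41 / 2636.1 = 0.866.

0.866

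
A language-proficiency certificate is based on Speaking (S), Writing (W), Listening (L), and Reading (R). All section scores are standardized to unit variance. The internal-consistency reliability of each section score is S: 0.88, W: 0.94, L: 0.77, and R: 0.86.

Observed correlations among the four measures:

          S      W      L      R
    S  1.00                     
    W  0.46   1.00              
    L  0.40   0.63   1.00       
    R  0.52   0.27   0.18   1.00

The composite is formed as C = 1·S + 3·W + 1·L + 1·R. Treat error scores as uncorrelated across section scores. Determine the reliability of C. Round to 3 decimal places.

0.954

Var(C) = 1 + 3² + 1 + 1 + 2·[3·0.46 + 0.40 + 0.52 + 3·0.63 + 3·0.27 + 0.18] = 12 + 10.36 = 22.36.
Because errors are independent across components, Cov(Tᵢ,Tⱼ) = Cov(Xᵢ,Xⱼ); the off-diagonal part of the true-score variance is the same as above.
True-score variance = [0.88 + 3²·0.94 + 0.77 + 0.86] + 10.36 = 10.97 + 10.36 = 21.33.
Reliability = 21.33 / 22.36 = 0.954.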